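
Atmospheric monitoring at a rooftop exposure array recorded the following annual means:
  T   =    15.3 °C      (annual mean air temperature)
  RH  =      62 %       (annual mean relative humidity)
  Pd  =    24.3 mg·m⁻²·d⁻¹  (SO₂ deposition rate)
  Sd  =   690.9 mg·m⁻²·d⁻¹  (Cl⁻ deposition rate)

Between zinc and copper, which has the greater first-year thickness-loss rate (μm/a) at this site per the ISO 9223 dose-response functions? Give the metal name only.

zinc

zinc: T>10 °C ⇒ hinge -0.071·(15.3−10) = -0.3763
  Pd branch = 0.0129·Pd^0.44·e^(0.046·RH+f) = 0.6244 μm/a
  Cl⁻ term: 0.0175·690.9^0.57·exp(0.008·62+0.085·15.3) = 4.382
  sum: 0.6244 + 4.382 → r_corr = 5.007 μm/a
copper: temperature factor f = -0.080·(5.3) = -0.4240
  Pd branch = 0.0053·Pd^0.26·e^(0.059·RH+f) = 0.3083 μm/a
  Sd branch = 0.01025·Sd^0.27·e^(0.036·RH+0.049·T) = 1.181 μm/a
  r_corr = 0.3083 + 1.181 = 1.489 μm/a
Ordering by μm/a: zinc (5.01) > copper (1.49)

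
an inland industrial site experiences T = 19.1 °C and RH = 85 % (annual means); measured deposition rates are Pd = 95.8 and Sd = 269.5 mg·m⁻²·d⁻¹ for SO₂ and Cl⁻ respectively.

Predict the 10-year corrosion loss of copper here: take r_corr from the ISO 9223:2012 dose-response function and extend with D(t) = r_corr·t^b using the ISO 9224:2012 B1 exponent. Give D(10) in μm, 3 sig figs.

copper: T>10 °C ⇒ hinge -0.080·(19.1−10) = -0.7280
  Pd branch = 0.0053·Pd^0.26·e^(0.059·RH+f) = 1.263 μm/a
  Cl⁻ term: 0.01025·269.5^0.27·exp(0.036·85+0.049·19.1) = 2.526
  sum: 1.263 + 2.526 → r_corr = 3.788 μm/a
Long-term exponent b (ISO 9224 Table 2, B1) = 0.667
  D(10) = 3.788 × 10^0.667 = 3.788 × 4.645 = 17.6 μm

D(10) = 17.6 μm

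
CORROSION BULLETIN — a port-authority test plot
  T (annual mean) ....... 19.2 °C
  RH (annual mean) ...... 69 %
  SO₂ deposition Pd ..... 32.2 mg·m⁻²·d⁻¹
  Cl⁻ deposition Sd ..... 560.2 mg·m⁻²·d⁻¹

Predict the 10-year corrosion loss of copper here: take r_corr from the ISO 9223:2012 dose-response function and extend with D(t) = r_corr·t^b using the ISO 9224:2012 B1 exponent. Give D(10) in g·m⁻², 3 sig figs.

copper: temperature factor f = -0.080·(9.2) = -0.7360
  Pd branch = 0.0053·Pd^0.26·e^(0.059·RH+f) = 0.367 μm/a
  Cl⁻ term: 0.01025·560.2^0.27·exp(0.036·69+0.049·19.2) = 1.738
  sum: 0.367 + 1.738 → r_corr = 2.105 μm/a
Power-law: D(10) = r_corr · 10^0.667
  D(10) = 2.105 × 10^0.667 = 2.105 × 4.645 = 9.78 μm
  Mass loss = 9.78 μm × 8.96 g/cm³ = 87.63 g·m⁻²

D(10) = 87.6 g·m⁻²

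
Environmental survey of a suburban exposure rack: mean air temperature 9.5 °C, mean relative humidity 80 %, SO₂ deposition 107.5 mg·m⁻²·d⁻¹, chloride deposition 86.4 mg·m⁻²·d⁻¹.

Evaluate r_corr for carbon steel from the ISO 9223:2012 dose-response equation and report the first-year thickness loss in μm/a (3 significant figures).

r_corr = 126 μm/a

carbon steel: temperature factor f = +0.150·(-0.5) = -0.0750
  SO₂ term: 1.77·107.5^0.52·exp(0.02·80-0.0750) = 92.6
  Cl⁻ term: 0.102·86.4^0.62·exp(0.033·80+0.04·9.5) = 33.17
  sum: 92.6 + 33.17 → r_corr = 125.8 μm/a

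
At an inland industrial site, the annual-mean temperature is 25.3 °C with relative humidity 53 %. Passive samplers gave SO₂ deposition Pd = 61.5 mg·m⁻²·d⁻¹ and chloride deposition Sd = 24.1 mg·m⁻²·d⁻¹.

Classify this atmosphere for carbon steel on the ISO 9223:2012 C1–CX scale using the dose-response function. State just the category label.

C3

carbon steel: temperature factor f = -0.054·(15.3) = -0.8262
  sulphur-dioxide contribution → 19.04 μm/a
  chloride contribution → 11.6 μm/a
  total first-year rate 30.64 μm/a
Category bounds: 25…50 μm/a bracket r_corr ⇒ C3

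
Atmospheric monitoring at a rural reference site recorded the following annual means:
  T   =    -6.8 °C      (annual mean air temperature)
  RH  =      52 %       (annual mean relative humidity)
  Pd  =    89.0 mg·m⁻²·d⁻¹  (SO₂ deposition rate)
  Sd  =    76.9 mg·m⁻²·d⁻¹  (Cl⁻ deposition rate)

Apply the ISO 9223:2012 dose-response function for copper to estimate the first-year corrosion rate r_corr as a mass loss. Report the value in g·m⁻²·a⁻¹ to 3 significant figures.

copper: T≤10 °C ⇒ hinge +0.126·(-6.8−10) = -2.1168
  SO₂ term: 0.0053·89.0^0.26·exp(0.059·52-2.1168) = 0.04408
  Cl⁻ term: 0.01025·76.9^0.27·exp(0.036·52+0.049·-6.8) = 0.1542
  sum: 0.04408 + 0.1542 → r_corr = 0.1983 μm/a
Convert to mass loss: 0.1983 μm/a × 8.96 g/cm³ = 1.777 g·m⁻²·a⁻¹

r_corr = 1.78 g·m⁻²·a⁻¹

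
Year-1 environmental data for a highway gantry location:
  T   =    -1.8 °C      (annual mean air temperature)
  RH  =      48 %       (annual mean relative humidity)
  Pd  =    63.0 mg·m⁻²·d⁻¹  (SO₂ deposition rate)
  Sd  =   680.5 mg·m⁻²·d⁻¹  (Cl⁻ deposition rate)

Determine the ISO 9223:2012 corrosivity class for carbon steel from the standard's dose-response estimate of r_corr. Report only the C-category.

C3

carbon steel: T≤10 °C ⇒ hinge +0.150·(-1.8−10) = -1.7700
  sulphur-dioxide contribution → 6.79 μm/a
  chloride contribution → 26.4 μm/a
  total first-year rate 33.19 μm/a
ISO 9223 Table 2 (carbon steel): 25 < 33.2 ≤ 50 μm/a ⇒ C3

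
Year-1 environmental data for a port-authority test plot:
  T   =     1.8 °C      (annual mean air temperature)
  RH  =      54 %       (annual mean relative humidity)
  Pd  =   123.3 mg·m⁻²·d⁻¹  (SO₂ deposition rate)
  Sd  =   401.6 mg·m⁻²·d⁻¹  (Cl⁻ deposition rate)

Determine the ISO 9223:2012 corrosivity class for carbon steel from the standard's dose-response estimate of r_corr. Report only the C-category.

C3

carbon steel: temperature factor f = +0.150·(-8.2) = -1.2300
  SO₂ term: 1.77·123.3^0.52·exp(0.02·54-1.2300) = 18.63
  Cl⁻ term: 0.102·401.6^0.62·exp(0.033·54+0.04·1.8) = 26.8
  sum: 18.63 + 26.8 → r_corr = 45.43 μm/a
45.4 μm/a falls in (25, 50] for carbon steel → category C3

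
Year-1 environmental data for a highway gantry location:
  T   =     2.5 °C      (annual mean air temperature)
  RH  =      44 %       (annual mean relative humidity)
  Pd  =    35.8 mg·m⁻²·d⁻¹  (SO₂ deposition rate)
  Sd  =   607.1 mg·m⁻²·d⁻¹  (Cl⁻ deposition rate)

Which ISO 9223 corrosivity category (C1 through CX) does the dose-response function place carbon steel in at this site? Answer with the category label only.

C3

carbon steel: f(T) = +0.150·(T−10) [T≤10 °C] = -1.1250
  Pd branch = 1.77·Pd^0.52·e^(0.02·RH+f) = 8.904 μm/a
  Cl⁻ term: 0.102·607.1^0.62·exp(0.033·44+0.04·2.5) = 25.6
  sum: 8.904 + 25.6 → r_corr = 34.5 μm/a
Category bounds: 25…50 μm/a bracket r_corr ⇒ C3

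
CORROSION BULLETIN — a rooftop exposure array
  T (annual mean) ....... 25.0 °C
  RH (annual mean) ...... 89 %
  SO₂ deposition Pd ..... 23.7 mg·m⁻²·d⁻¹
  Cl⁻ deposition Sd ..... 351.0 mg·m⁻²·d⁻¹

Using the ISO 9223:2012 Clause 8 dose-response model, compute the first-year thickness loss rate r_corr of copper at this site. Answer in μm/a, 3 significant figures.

r_corr = 4.88 μm/a

copper: f(T) = -0.080·(T−10) [T>10 °C] = -1.2000
  sulphur-dioxide contribution → 0.6935 μm/a
  chloride contribution → 4.183 μm/a
  ⇒ r_corr(copper) = 4.876 μm/a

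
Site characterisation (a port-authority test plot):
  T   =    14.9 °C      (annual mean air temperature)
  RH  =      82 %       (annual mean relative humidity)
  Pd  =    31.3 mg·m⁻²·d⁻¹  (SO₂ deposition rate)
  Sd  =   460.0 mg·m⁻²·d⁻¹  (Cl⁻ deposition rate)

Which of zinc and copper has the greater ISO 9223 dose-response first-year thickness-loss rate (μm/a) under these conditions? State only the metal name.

zinc: f(T) = -0.071·(T−10) [T>10 °C] = -0.3479
  SO₂ term: 0.0129·31.3^0.44·exp(0.046·82-0.3479) = 1.802
  Sd branch = 0.0175·Sd^0.57·e^(0.008·RH+0.085·T) = 3.942 μm/a
  r_corr = 1.802 + 3.942 = 5.744 μm/a
copper: temperature factor f = -0.080·(4.9) = -0.3920
  Pd branch = 0.0053·Pd^0.26·e^(0.059·RH+f) = 1.107 μm/a
  Sd branch = 0.01025·Sd^0.27·e^(0.036·RH+0.049·T) = 2.132 μm/a
  r_corr = 1.107 + 2.132 = 3.239 μm/a
Ordering by μm/a: zinc (5.74) > copper (3.24)

zinc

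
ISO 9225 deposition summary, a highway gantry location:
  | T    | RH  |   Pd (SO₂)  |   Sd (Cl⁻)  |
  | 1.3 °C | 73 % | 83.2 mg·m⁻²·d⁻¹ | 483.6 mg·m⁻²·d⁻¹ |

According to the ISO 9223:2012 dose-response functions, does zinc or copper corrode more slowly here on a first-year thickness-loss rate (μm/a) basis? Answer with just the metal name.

copper

zinc: temperature factor f = +0.038·(-8.7) = -0.3306
  SO₂ term: 0.0129·83.2^0.44·exp(0.046·73-0.3306) = 1.863
  Sd branch = 0.0175·Sd^0.57·e^(0.008·RH+0.085·T) = 1.188 μm/a
  r_corr = 1.863 + 1.188 = 3.051 μm/a
copper: f(T) = +0.126·(T−10) [T≤10 °C] = -1.0962
  Pd branch = 0.0053·Pd^0.26·e^(0.059·RH+f) = 0.4149 μm/a
  Sd branch = 0.01025·Sd^0.27·e^(0.036·RH+0.049·T) = 0.8026 μm/a
  sum: 0.4149 + 0.8026 → r_corr = 1.218 μm/a
Ordering by μm/a: zinc (3.05) > copper (1.22)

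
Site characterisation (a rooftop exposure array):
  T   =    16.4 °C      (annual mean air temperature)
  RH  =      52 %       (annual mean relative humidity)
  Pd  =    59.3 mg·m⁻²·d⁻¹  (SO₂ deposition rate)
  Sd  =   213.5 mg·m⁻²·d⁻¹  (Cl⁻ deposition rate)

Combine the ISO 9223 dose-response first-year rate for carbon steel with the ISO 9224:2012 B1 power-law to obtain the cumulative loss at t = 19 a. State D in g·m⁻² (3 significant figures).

D(19) = 2.20e+03 g·m⁻²

carbon steel: T>10 °C ⇒ hinge -0.054·(16.4−10) = -0.3456
  SO₂ term: 1.77·59.3^0.52·exp(0.02·52-0.3456) = 29.62
  Cl⁻ term: 0.102·213.5^0.62·exp(0.033·52+0.04·16.4) = 30.41
  r_corr = 29.62 + 30.41 = 60.02 μm/a
Long-term exponent b (ISO 9224 Table 2, B1) = 0.523
  D(19) = 60.02 × 19^0.523 = 60.02 × 4.664 = 280 μm
  Mass loss = 280 μm × 7.85 g/cm³ = 2198 g·m⁻²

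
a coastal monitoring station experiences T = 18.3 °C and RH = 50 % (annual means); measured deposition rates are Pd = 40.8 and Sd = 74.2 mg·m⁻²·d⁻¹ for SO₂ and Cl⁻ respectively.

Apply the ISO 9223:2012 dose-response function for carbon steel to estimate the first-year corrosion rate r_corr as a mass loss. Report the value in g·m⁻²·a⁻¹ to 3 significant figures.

carbon steel: temperature factor f = -0.054·(8.3) = -0.4482
  Pd branch = 1.77·Pd^0.52·e^(0.02·RH+f) = 21.14 μm/a
  Cl⁻ term: 0.102·74.2^0.62·exp(0.033·50+0.04·18.3) = 15.95
  r_corr = 21.14 + 15.95 = 37.09 μm/a
Convert to mass loss: 37.09 μm/a × 7.85 g/cm³ = 291.2 g·m⁻²·a⁻¹

r_corr = 291 g·m⁻²·a⁻¹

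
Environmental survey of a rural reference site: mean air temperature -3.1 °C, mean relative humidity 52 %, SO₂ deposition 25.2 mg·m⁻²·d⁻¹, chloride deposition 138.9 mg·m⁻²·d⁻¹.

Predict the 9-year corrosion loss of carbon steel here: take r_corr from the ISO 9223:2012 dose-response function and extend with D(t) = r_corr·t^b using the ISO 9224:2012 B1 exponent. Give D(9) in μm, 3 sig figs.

D(9) = 45.6 μm

carbon steel: f(T) = +0.150·(T−10) [T≤10 °C] = -1.9650
  SO₂ term: 1.77·25.2^0.52·exp(0.02·52-1.9650) = 3.758
  Sd branch = 0.102·Sd^0.62·e^(0.033·RH+0.04·T) = 10.68 μm/a
  r_corr = 3.758 + 10.68 = 14.44 μm/a
Long-term exponent b (ISO 9224 Table 2, B1) = 0.523
  D(9) = 14.44 × 9^0.523 = 14.44 × 3.156 = 45.55 μm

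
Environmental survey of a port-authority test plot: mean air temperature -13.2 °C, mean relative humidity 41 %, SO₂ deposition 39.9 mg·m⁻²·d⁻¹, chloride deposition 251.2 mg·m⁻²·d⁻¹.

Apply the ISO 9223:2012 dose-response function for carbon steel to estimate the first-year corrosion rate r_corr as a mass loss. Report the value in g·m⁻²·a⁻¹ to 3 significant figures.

r_corr = 62.8 g·m⁻²·a⁻¹

carbon steel: f(T) = +0.150·(T−10) [T≤10 °C] = -3.4800
  SO₂ term: 1.77·39.9^0.52·exp(0.02·41-3.4800) = 0.8419
  Cl⁻ term: 0.102·251.2^0.62·exp(0.033·41+0.04·-13.2) = 7.16
  sum: 0.8419 + 7.16 → r_corr = 8.002 μm/a
Convert to mass loss: 8.002 μm/a × 7.85 g/cm³ = 62.81 g·m⁻²·a⁻¹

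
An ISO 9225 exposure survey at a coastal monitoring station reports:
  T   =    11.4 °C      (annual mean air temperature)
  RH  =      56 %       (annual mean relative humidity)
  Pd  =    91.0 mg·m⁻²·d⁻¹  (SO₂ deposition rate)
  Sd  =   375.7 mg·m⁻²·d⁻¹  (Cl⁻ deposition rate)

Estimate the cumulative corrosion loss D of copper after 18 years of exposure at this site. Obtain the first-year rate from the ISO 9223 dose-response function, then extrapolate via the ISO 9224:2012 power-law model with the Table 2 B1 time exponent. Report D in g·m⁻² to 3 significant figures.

copper: temperature factor f = -0.080·(1.4) = -0.1120
  SO₂ term: 0.0053·91.0^0.26·exp(0.059·56-0.1120) = 0.4168
  Sd branch = 0.01025·Sd^0.27·e^(0.036·RH+0.049·T) = 0.6669 μm/a
  sum: 0.4168 + 0.6669 → r_corr = 1.084 μm/a
ISO 9224: D(t) = r_corr · t^b with b = 0.667 (copper, B1)
  D(18) = 1.084 × 18^0.667 = 1.084 × 6.875 = 7.45 μm
  Mass loss = 7.45 μm × 8.96 g/cm³ = 66.75 g·m⁻²

D(18) = 66.8 g·m⁻²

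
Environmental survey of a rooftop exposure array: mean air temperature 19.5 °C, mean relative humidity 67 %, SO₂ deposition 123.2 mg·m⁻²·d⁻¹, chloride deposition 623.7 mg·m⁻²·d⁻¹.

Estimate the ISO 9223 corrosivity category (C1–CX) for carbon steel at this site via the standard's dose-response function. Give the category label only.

C5

carbon steel: f(T) = -0.054·(T−10) [T>10 °C] = -0.5130
  Pd branch = 1.77·Pd^0.52·e^(0.02·RH+f) = 49.46 μm/a
  Cl⁻ term: 0.102·623.7^0.62·exp(0.033·67+0.04·19.5) = 109.8
  r_corr = 49.46 + 109.8 = 159.2 μm/a
Category bounds: 80…200 μm/a bracket r_corr ⇒ C5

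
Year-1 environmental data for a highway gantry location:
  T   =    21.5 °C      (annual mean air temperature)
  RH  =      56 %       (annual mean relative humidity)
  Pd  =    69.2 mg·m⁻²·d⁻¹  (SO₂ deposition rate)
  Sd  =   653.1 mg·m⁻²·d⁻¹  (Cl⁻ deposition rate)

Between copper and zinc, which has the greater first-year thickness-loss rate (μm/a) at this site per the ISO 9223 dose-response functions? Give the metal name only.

copper: T>10 °C ⇒ hinge -0.080·(21.5−10) = -0.9200
  Pd branch = 0.0053·Pd^0.26·e^(0.059·RH+f) = 0.173 μm/a
  Cl⁻ term: 0.01025·653.1^0.27·exp(0.036·56+0.049·21.5) = 1.27
  sum: 0.173 + 1.27 → r_corr = 1.443 μm/a
zinc: temperature factor f = -0.071·(11.5) = -0.8165
  Pd branch = 0.0129·Pd^0.44·e^(0.046·RH+f) = 0.4835 μm/a
  Sd branch = 0.0175·Sd^0.57·e^(0.008·RH+0.085·T) = 6.852 μm/a
  sum: 0.4835 + 6.852 → r_corr = 7.335 μm/a
Ordering by μm/a: zinc (7.34) > copper (1.44)

zinc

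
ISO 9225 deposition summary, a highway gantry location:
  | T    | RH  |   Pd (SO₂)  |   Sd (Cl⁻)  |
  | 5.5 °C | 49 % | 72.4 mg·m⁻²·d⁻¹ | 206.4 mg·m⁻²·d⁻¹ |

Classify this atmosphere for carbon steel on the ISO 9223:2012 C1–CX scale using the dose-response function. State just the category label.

C3

carbon steel: T≤10 °C ⇒ hinge +0.150·(5.5−10) = -0.6750
  sulphur-dioxide contribution → 22.26 μm/a
  chloride contribution → 17.44 μm/a
  total first-year rate 39.7 μm/a
ISO 9223 Table 2 (carbon steel): 25 < 39.7 ≤ 50 μm/a ⇒ C3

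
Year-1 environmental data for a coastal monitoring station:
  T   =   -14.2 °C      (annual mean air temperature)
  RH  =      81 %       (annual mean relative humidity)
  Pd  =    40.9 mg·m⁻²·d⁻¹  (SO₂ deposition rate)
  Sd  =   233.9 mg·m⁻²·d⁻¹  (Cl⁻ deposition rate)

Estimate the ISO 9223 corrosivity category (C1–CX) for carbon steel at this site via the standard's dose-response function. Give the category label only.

C3

carbon steel: T≤10 °C ⇒ hinge +0.150·(-14.2−10) = -3.6300
  Pd branch = 1.77·Pd^0.52·e^(0.02·RH+f) = 1.634 μm/a
  Cl⁻ term: 0.102·233.9^0.62·exp(0.033·81+0.04·-14.2) = 24.64
  r_corr = 1.634 + 24.64 = 26.27 μm/a
ISO 9223 Table 2 (carbon steel): 25 < 26.3 ≤ 50 μm/a ⇒ C3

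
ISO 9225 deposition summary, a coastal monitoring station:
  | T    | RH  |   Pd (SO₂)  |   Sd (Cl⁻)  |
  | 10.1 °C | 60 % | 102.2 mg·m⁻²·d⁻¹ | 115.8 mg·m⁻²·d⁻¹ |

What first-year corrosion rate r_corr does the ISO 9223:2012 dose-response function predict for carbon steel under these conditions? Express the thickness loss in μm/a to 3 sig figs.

carbon steel: temperature factor f = -0.054·(0.1) = -0.0054
  sulphur-dioxide contribution → 64.82 μm/a
  chloride contribution → 21.06 μm/a
  ⇒ r_corr(carbon steel) = 85.88 μm/a

r_corr = 85.9 μm/a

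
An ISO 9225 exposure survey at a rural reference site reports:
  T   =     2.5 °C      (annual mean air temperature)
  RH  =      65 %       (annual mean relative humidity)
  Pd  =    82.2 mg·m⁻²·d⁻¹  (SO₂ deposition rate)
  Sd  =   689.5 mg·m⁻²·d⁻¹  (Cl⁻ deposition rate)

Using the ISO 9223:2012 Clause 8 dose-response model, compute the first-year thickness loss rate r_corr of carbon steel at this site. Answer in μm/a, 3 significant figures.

r_corr = 76.3 μm/a

carbon steel: T≤10 °C ⇒ hinge +0.150·(2.5−10) = -1.1250
  SO₂ term: 1.77·82.2^0.52·exp(0.02·65-1.1250) = 20.88
  Sd branch = 0.102·Sd^0.62·e^(0.033·RH+0.04·T) = 55.4 μm/a
  r_corr = 20.88 + 55.4 = 76.28 μm/a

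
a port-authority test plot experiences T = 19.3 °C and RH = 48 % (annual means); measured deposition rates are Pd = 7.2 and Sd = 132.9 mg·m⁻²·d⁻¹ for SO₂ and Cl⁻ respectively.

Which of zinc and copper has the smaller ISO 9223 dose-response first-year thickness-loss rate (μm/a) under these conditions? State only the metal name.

copper

zinc: temperature factor f = -0.071·(9.3) = -0.6603
  Pd branch = 0.0129·Pd^0.44·e^(0.046·RH+f) = 0.1445 μm/a
  Sd branch = 0.0175·Sd^0.57·e^(0.008·RH+0.085·T) = 2.151 μm/a
  sum: 0.1445 + 2.151 → r_corr = 2.296 μm/a
copper: T>10 °C ⇒ hinge -0.080·(19.3−10) = -0.7440
  Pd branch = 0.0053·Pd^0.26·e^(0.059·RH+f) = 0.07145 μm/a
  Cl⁻ term: 0.01025·132.9^0.27·exp(0.036·48+0.049·19.3) = 0.5562
  sum: 0.07145 + 0.5562 → r_corr = 0.6277 μm/a
Ordering by μm/a: zinc (2.3) > copper (0.628)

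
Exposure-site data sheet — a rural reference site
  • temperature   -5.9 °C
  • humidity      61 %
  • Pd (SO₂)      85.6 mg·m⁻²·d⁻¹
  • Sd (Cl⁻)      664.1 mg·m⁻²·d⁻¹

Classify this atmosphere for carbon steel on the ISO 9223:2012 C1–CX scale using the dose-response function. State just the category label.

C3

carbon steel: f(T) = +0.150·(T−10) [T≤10 °C] = -2.3850
  SO₂ term: 1.77·85.6^0.52·exp(0.02·61-2.3850) = 5.584
  Sd branch = 0.102·Sd^0.62·e^(0.033·RH+0.04·T) = 33.89 μm/a
  sum: 5.584 + 33.89 → r_corr = 39.48 μm/a
39.5 μm/a falls in (25, 50] for carbon steel → category C3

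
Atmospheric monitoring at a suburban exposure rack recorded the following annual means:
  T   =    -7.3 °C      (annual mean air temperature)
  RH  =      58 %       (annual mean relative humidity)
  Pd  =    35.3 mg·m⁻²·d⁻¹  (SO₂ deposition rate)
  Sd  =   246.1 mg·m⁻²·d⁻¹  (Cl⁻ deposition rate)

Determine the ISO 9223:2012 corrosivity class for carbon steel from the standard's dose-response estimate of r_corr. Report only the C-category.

carbon steel: temperature factor f = +0.150·(-17.3) = -2.5950
  SO₂ term: 1.77·35.3^0.52·exp(0.02·58-2.5950) = 2.689
  Sd branch = 0.102·Sd^0.62·e^(0.033·RH+0.04·T) = 15.69 μm/a
  sum: 2.689 + 15.69 → r_corr = 18.38 μm/a
Category bounds: 1.3…25 μm/a bracket r_corr ⇒ C2

C2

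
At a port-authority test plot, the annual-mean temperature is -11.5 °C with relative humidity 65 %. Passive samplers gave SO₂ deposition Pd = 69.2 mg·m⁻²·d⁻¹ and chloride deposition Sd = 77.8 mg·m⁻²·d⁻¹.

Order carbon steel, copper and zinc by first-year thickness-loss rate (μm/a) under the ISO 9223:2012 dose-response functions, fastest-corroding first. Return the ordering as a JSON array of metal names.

["carbon steel", "zinc", "copper"]

carbon steel: temperature factor f = +0.150·(-21.5) = -3.2250
  sulphur-dioxide contribution → 2.338 μm/a
  chloride contribution → 8.181 μm/a
  total first-year rate 10.52 μm/a
copper: f(T) = +0.126·(T−10) [T≤10 °C] = -2.7090
  sulphur-dioxide contribution → 0.04917 μm/a
  chloride contribution → 0.1963 μm/a
  ⇒ r_corr(copper) = 0.2454 μm/a
zinc: temperature factor f = +0.038·(-21.5) = -0.8170
  sulphur-dioxide contribution → 0.7311 μm/a
  chloride contribution → 0.1325 μm/a
  ⇒ r_corr(zinc) = 0.8636 μm/a
Ordering by μm/a: carbon steel (10.5) > zinc (0.864) > copper (0.245)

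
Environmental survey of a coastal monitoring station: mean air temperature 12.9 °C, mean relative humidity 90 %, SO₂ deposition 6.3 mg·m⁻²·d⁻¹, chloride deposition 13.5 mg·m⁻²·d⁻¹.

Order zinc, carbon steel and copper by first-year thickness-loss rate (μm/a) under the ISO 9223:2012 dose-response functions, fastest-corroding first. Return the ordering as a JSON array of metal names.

["carbon steel", "copper", "zinc"]

zinc: T>10 °C ⇒ hinge -0.071·(12.9−10) = -0.2059
  Pd branch = 0.0129·Pd^0.44·e^(0.046·RH+f) = 1.482 μm/a
  Sd branch = 0.0175·Sd^0.57·e^(0.008·RH+0.085·T) = 0.4745 μm/a
  sum: 1.482 + 0.4745 → r_corr = 1.957 μm/a
carbon steel: f(T) = -0.054·(T−10) [T>10 °C] = -0.1566
  Pd branch = 1.77·Pd^0.52·e^(0.02·RH+f) = 23.84 μm/a
  Sd branch = 0.102·Sd^0.62·e^(0.033·RH+0.04·T) = 16.72 μm/a
  sum: 23.84 + 16.72 → r_corr = 40.57 μm/a
copper: T>10 °C ⇒ hinge -0.080·(12.9−10) = -0.2320
  Pd branch = 0.0053·Pd^0.26·e^(0.059·RH+f) = 1.372 μm/a
  Sd branch = 0.01025·Sd^0.27·e^(0.036·RH+0.049·T) = 0.9944 μm/a
  sum: 1.372 + 0.9944 → r_corr = 2.367 μm/a
Ordering by μm/a: carbon steel (40.6) > copper (2.37) > zinc (1.96)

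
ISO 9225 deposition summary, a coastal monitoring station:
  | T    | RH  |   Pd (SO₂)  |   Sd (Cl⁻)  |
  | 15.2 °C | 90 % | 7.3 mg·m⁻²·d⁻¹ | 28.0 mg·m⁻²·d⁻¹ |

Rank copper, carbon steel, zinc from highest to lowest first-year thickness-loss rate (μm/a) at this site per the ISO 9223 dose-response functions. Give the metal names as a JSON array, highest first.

["carbon steel", "copper", "zinc"]

copper: T>10 °C ⇒ hinge -0.080·(15.2−10) = -0.4160
  Pd branch = 0.0053·Pd^0.26·e^(0.059·RH+f) = 1.186 μm/a
  Cl⁻ term: 0.01025·28.0^0.27·exp(0.036·90+0.049·15.2) = 1.355
  r_corr = 1.186 + 1.355 = 2.542 μm/a
carbon steel: T>10 °C ⇒ hinge -0.054·(15.2−10) = -0.2808
  Pd branch = 1.77·Pd^0.52·e^(0.02·RH+f) = 22.73 μm/a
  Sd branch = 0.102·Sd^0.62·e^(0.033·RH+0.04·T) = 28.82 μm/a
  r_corr = 22.73 + 28.82 = 51.56 μm/a
zinc: temperature factor f = -0.071·(5.2) = -0.3692
  Pd branch = 0.0129·Pd^0.44·e^(0.046·RH+f) = 1.343 μm/a
  Cl⁻ term: 0.0175·28.0^0.57·exp(0.008·90+0.085·15.2) = 0.8744
  sum: 1.343 + 0.8744 → r_corr = 2.217 μm/a
Ordering by μm/a: carbon steel (51.6) > copper (2.54) > zinc (2.22)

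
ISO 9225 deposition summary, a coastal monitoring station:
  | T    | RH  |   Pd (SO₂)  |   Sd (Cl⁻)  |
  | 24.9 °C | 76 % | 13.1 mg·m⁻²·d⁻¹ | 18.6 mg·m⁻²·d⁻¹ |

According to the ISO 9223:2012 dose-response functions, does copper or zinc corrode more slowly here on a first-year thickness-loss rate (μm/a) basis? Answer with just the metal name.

copper: f(T) = -0.080·(T−10) [T>10 °C] = -1.1920
  Pd branch = 0.0053·Pd^0.26·e^(0.059·RH+f) = 0.2783 μm/a
  Cl⁻ term: 0.01025·18.6^0.27·exp(0.036·76+0.049·24.9) = 1.179
  sum: 0.2783 + 1.179 → r_corr = 1.458 μm/a
zinc: T>10 °C ⇒ hinge -0.071·(24.9−10) = -1.0579
  SO₂ term: 0.0129·13.1^0.44·exp(0.046·76-1.0579) = 0.4582
  Cl⁻ term: 0.0175·18.6^0.57·exp(0.008·76+0.085·24.9) = 1.412
  r_corr = 0.4582 + 1.412 = 1.87 μm/a
Ordering by μm/a: zinc (1.87) > copper (1.46)

copper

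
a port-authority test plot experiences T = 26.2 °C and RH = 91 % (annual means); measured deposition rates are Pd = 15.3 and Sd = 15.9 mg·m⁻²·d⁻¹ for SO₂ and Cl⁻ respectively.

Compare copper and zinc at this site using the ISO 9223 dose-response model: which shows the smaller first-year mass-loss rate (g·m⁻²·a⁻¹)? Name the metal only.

zinc

copper: temperature factor f = -0.080·(16.2) = -1.2960
  Pd branch = 0.0053·Pd^0.26·e^(0.059·RH+f) = 0.6327 μm/a
  Cl⁻ term: 0.01025·15.9^0.27·exp(0.036·91+0.049·26.2) = 2.067
  r_corr = 0.6327 + 2.067 = 2.7 μm/a
  mass loss = 2.7 μm/a × 8.96 g/cm³ = 24.19 g·m⁻²·a⁻¹
zinc: T>10 °C ⇒ hinge -0.071·(26.2−10) = -1.1502
  SO₂ term: 0.0129·15.3^0.44·exp(0.046·91-1.1502) = 0.8918
  Sd branch = 0.0175·Sd^0.57·e^(0.008·RH+0.085·T) = 1.626 μm/a
  sum: 0.8918 + 1.626 → r_corr = 2.518 μm/a
  mass loss = 2.518 μm/a × 7.14 g/cm³ = 17.98 g·m⁻²·a⁻¹
Ordering by g·m⁻²·a⁻¹: copper (24.2) > zinc (18)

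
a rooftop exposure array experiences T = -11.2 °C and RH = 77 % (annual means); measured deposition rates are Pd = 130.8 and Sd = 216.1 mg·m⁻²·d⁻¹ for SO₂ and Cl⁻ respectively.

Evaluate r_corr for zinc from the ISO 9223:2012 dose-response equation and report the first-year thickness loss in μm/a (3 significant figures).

r_corr = 1.97 μm/a

zinc: f(T) = +0.038·(T−10) [T≤10 °C] = -0.8056
  Pd branch = 0.0129·Pd^0.44·e^(0.046·RH+f) = 1.699 μm/a
  Cl⁻ term: 0.0175·216.1^0.57·exp(0.008·77+0.085·-11.2) = 0.2678
  r_corr = 1.699 + 0.2678 = 1.967 μm/a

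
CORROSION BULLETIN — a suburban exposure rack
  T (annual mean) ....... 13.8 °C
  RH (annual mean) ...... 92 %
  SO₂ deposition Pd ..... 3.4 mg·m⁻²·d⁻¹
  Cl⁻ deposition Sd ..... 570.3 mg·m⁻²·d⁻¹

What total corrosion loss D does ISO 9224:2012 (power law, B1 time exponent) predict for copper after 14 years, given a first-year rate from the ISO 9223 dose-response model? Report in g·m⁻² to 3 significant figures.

D(14) = 224 g·m⁻²

copper: temperature factor f = -0.080·(3.8) = -0.3040
  Pd branch = 0.0053·Pd^0.26·e^(0.059·RH+f) = 1.224 μm/a
  Sd branch = 0.01025·Sd^0.27·e^(0.036·RH+0.049·T) = 3.068 μm/a
  r_corr = 1.224 + 3.068 = 4.293 μm/a
Power-law: D(14) = r_corr · 14^0.667
  D(14) = 4.293 × 14^0.667 = 4.293 × 5.814 = 24.96 μm
  Mass loss = 24.96 μm × 8.96 g/cm³ = 223.6 g·m⁻²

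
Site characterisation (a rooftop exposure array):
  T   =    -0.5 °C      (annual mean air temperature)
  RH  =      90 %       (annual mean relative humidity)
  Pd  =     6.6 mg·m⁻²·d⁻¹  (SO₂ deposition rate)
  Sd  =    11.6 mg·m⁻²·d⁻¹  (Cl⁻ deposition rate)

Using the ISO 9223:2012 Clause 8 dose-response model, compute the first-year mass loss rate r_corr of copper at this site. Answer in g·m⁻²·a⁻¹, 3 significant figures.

copper: f(T) = +0.126·(T−10) [T≤10 °C] = -1.3230
  Pd branch = 0.0053·Pd^0.26·e^(0.059·RH+f) = 0.4665 μm/a
  Cl⁻ term: 0.01025·11.6^0.27·exp(0.036·90+0.049·-0.5) = 0.495
  sum: 0.4665 + 0.495 → r_corr = 0.9615 μm/a
Convert to mass loss: 0.9615 μm/a × 8.96 g/cm³ = 8.615 g·m⁻²·a⁻¹

r_corr = 8.62 g·m⁻²·a⁻¹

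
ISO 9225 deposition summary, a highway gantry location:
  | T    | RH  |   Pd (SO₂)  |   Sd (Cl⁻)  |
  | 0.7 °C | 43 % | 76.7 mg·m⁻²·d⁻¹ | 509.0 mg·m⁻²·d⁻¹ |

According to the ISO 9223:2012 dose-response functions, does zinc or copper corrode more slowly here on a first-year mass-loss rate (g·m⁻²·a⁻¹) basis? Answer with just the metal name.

zinc: temperature factor f = +0.038·(-9.3) = -0.3534
  sulphur-dioxide contribution → 0.442 μm/a
  chloride contribution → 0.9143 μm/a
  total first-year rate 1.356 μm/a
  mass loss = 1.356 μm/a × 7.14 g/cm³ = 9.684 g·m⁻²·a⁻¹
copper: f(T) = +0.126·(T−10) [T≤10 °C] = -1.1718
  sulphur-dioxide contribution → 0.06415 μm/a
  chloride contribution → 0.2684 μm/a
  total first-year rate 0.3325 μm/a
  mass loss = 0.3325 μm/a × 8.96 g/cm³ = 2.979 g·m⁻²·a⁻¹
Ordering by g·m⁻²·a⁻¹: zinc (9.68) > copper (2.98)

copper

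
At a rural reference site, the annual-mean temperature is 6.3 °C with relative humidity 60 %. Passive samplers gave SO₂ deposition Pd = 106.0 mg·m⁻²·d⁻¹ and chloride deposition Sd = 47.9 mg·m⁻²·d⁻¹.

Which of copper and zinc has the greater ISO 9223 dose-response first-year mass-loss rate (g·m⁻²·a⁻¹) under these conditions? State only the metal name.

zinc

copper: temperature factor f = +0.126·(-3.7) = -0.4662
  sulphur-dioxide contribution → 0.3853 μm/a
  chloride contribution → 0.344 μm/a
  ⇒ r_corr(copper) = 0.7293 μm/a
  mass loss = 0.7293 μm/a × 8.96 g/cm³ = 6.534 g·m⁻²·a⁻¹
zinc: f(T) = +0.038·(T−10) [T≤10 °C] = -0.1406
  sulphur-dioxide contribution → 1.378 μm/a
  chloride contribution → 0.4384 μm/a
  ⇒ r_corr(zinc) = 1.817 μm/a
  mass loss = 1.817 μm/a × 7.14 g/cm³ = 12.97 g·m⁻²·a⁻¹
Ordering by g·m⁻²·a⁻¹: zinc (13) > copper (6.53)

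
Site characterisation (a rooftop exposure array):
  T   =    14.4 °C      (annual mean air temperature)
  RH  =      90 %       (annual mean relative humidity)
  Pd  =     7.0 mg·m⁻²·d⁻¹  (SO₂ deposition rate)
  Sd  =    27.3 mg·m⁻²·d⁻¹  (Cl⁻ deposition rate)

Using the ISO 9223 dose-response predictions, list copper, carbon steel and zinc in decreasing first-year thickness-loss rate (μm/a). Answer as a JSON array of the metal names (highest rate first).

copper: f(T) = -0.080·(T−10) [T>10 °C] = -0.3520
  SO₂ term: 0.0053·7.0^0.26·exp(0.059·90-0.3520) = 1.251
  Sd branch = 0.01025·Sd^0.27·e^(0.036·RH+0.049·T) = 1.294 μm/a
  r_corr = 1.251 + 1.294 = 2.545 μm/a
carbon steel: T>10 °C ⇒ hinge -0.054·(14.4−10) = -0.2376
  Pd branch = 1.77·Pd^0.52·e^(0.02·RH+f) = 23.23 μm/a
  Sd branch = 0.102·Sd^0.62·e^(0.033·RH+0.04·T) = 27.48 μm/a
  sum: 23.23 + 27.48 → r_corr = 50.71 μm/a
zinc: T>10 °C ⇒ hinge -0.071·(14.4−10) = -0.3124
  Pd branch = 0.0129·Pd^0.44·e^(0.046·RH+f) = 1.396 μm/a
  Cl⁻ term: 0.0175·27.3^0.57·exp(0.008·90+0.085·14.4) = 0.8052
  r_corr = 1.396 + 0.8052 = 2.201 μm/a
Ordering by μm/a: carbon steel (50.7) > copper (2.55) > zinc (2.2)

["carbon steel", "copper", "zinc"]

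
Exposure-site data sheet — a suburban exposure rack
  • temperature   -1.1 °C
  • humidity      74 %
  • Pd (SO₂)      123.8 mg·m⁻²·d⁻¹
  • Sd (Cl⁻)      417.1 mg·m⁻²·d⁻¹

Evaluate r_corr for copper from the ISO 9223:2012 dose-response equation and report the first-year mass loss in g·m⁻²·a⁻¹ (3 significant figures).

r_corr = 9.60 g·m⁻²·a⁻¹

copper: f(T) = +0.126·(T−10) [T≤10 °C] = -1.3986
  SO₂ term: 0.0053·123.8^0.26·exp(0.059·74-1.3986) = 0.3607
  Sd branch = 0.01025·Sd^0.27·e^(0.036·RH+0.049·T) = 0.7108 μm/a
  sum: 0.3607 + 0.7108 → r_corr = 1.071 μm/a
Convert to mass loss: 1.071 μm/a × 8.96 g/cm³ = 9.6 g·m⁻²·a⁻¹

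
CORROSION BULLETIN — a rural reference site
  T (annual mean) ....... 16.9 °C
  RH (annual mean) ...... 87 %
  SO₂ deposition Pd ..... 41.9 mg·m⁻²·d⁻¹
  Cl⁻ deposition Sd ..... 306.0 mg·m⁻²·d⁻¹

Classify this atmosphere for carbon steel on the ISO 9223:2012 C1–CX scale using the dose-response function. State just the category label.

C5

carbon steel: f(T) = -0.054·(T−10) [T>10 °C] = -0.3726
  sulphur-dioxide contribution → 48.46 μm/a
  chloride contribution → 123.1 μm/a
  total first-year rate 171.5 μm/a
172 μm/a falls in (80, 200] for carbon steel → category C5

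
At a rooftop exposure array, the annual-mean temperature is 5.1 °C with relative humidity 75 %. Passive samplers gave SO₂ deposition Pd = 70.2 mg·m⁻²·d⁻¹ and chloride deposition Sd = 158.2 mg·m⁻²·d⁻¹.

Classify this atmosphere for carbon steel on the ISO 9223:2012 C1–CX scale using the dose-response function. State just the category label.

C4

carbon steel: temperature factor f = +0.150·(-4.9) = -0.7350
  sulphur-dioxide contribution → 34.7 μm/a
  chloride contribution → 34.32 μm/a
  ⇒ r_corr(carbon steel) = 69.02 μm/a
ISO 9223 Table 2 (carbon steel): 50 < 69 ≤ 80 μm/a ⇒ C4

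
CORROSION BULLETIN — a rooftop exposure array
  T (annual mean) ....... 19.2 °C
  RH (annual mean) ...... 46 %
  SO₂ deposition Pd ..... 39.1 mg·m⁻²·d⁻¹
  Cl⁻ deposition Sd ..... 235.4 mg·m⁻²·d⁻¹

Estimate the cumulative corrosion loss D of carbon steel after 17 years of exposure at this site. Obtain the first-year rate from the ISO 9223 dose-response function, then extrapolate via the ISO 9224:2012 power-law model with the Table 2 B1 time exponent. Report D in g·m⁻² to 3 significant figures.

D(17) = 1.65e+03 g·m⁻²

carbon steel: T>10 °C ⇒ hinge -0.054·(19.2−10) = -0.4968
  Pd branch = 1.77·Pd^0.52·e^(0.02·RH+f) = 18.18 μm/a
  Sd branch = 0.102·Sd^0.62·e^(0.033·RH+0.04·T) = 29.64 μm/a
  r_corr = 18.18 + 29.64 = 47.83 μm/a
ISO 9224: D(t) = r_corr · t^b with b = 0.523 (carbon steel, B1)
  D(17) = 47.83 × 17^0.523 = 47.83 × 4.401 = 210.5 μm
  Mass loss = 210.5 μm × 7.85 g/cm³ = 1652 g·m⁻²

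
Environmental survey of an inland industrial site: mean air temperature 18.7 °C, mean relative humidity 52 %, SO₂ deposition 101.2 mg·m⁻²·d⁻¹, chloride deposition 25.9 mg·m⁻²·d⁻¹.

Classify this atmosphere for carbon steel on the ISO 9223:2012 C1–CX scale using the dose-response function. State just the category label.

carbon steel: temperature factor f = -0.054·(8.7) = -0.4698
  sulphur-dioxide contribution → 34.54 μm/a
  chloride contribution → 9.015 μm/a
  ⇒ r_corr(carbon steel) = 43.55 μm/a
ISO 9223 Table 2 (carbon steel): 25 < 43.6 ≤ 50 μm/a ⇒ C3

C3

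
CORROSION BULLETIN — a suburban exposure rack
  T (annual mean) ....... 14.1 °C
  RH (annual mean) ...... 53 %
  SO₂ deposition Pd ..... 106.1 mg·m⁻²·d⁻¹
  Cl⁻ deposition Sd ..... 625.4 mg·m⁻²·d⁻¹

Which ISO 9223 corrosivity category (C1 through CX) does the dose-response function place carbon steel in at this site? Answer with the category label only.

carbon steel: T>10 °C ⇒ hinge -0.054·(14.1−10) = -0.2214
  sulphur-dioxide contribution → 46.3 μm/a
  chloride contribution → 55.81 μm/a
  total first-year rate 102.1 μm/a
ISO 9223 Table 2 (carbon steel): 80 < 102 ≤ 200 μm/a ⇒ C5

C5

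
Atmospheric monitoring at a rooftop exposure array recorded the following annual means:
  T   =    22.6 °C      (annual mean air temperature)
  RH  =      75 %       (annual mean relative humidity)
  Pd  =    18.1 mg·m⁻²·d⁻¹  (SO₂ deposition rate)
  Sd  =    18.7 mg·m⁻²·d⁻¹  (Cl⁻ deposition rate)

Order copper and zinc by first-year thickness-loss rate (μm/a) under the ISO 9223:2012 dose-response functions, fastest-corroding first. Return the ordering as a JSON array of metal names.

["zinc", "copper"]

copper: temperature factor f = -0.080·(12.6) = -1.0080
  Pd branch = 0.0053·Pd^0.26·e^(0.059·RH+f) = 0.343 μm/a
  Cl⁻ term: 0.01025·18.7^0.27·exp(0.036·75+0.049·22.6) = 1.018
  sum: 0.343 + 1.018 → r_corr = 1.361 μm/a
zinc: temperature factor f = -0.071·(12.6) = -0.8946
  Pd branch = 0.0129·Pd^0.44·e^(0.046·RH+f) = 0.594 μm/a
  Cl⁻ term: 0.0175·18.7^0.57·exp(0.008·75+0.085·22.6) = 1.156
  r_corr = 0.594 + 1.156 = 1.75 μm/a
Ordering by μm/a: zinc (1.75) > copper (1.36)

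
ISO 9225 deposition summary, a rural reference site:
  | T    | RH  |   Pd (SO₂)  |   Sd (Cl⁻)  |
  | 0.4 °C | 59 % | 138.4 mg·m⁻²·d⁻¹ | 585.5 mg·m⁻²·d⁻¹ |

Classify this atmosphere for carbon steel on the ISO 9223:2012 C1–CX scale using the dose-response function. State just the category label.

carbon steel: f(T) = +0.150·(T−10) [T≤10 °C] = -1.4400
  Pd branch = 1.77·Pd^0.52·e^(0.02·RH+f) = 17.72 μm/a
  Sd branch = 0.102·Sd^0.62·e^(0.033·RH+0.04·T) = 37.76 μm/a
  r_corr = 17.72 + 37.76 = 55.48 μm/a
55.5 μm/a falls in (50, 80] for carbon steel → category C4

C4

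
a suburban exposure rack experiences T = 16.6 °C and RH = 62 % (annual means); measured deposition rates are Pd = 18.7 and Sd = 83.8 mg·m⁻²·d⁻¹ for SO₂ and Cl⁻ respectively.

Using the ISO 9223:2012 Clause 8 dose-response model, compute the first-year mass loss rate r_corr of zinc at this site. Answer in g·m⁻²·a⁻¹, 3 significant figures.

zinc: f(T) = -0.071·(T−10) [T>10 °C] = -0.4686
  sulphur-dioxide contribution → 0.5073 μm/a
  chloride contribution → 1.471 μm/a
  ⇒ r_corr(zinc) = 1.978 μm/a
Convert to mass loss: 1.978 μm/a × 7.14 g/cm³ = 14.12 g·m⁻²·a⁻¹

r_corr = 14.1 g·m⁻²·a⁻¹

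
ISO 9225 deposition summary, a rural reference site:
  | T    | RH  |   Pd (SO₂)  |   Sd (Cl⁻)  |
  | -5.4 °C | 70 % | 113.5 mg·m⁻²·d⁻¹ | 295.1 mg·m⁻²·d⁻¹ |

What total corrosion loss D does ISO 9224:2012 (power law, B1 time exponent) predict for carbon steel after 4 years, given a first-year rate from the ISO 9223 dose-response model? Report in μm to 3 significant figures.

carbon steel: T≤10 °C ⇒ hinge +0.150·(-5.4−10) = -2.3100
  sulphur-dioxide contribution → 8.344 μm/a
  chloride contribution → 28.14 μm/a
  total first-year rate 36.49 μm/a
Long-term exponent b (ISO 9224 Table 2, B1) = 0.523
  D(4) = 36.49 × 4^0.523 = 36.49 × 2.065 = 75.34 μm

D(4) = 75.3 μm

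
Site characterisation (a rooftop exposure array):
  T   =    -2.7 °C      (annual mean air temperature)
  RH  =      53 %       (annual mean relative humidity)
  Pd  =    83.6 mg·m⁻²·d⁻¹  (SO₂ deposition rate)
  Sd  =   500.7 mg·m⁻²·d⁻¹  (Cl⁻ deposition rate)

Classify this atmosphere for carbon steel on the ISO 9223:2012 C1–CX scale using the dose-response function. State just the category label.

carbon steel: T≤10 °C ⇒ hinge +0.150·(-2.7−10) = -1.9050
  Pd branch = 1.77·Pd^0.52·e^(0.02·RH+f) = 7.595 μm/a
  Cl⁻ term: 0.102·500.7^0.62·exp(0.033·53+0.04·-2.7) = 24.83
  r_corr = 7.595 + 24.83 = 32.43 μm/a
ISO 9223 Table 2 (carbon steel): 25 < 32.4 ≤ 50 μm/a ⇒ C3

C3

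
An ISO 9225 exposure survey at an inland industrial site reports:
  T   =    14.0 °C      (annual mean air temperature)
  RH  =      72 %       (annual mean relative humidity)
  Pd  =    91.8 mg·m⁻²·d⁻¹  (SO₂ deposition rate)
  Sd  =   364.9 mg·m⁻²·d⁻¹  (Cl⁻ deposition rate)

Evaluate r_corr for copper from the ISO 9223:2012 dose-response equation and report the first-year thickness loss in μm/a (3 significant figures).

copper: temperature factor f = -0.080·(4.0) = -0.3200
  Pd branch = 0.0053·Pd^0.26·e^(0.059·RH+f) = 0.872 μm/a
  Cl⁻ term: 0.01025·364.9^0.27·exp(0.036·72+0.049·14.0) = 1.337
  sum: 0.872 + 1.337 → r_corr = 2.209 μm/a

r_corr = 2.21 μm/a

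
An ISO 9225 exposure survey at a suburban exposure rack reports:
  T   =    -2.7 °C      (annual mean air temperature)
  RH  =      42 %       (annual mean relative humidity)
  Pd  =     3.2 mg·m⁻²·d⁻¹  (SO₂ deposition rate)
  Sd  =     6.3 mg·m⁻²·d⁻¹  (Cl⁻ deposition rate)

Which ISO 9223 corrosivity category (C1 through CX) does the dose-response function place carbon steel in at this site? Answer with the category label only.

carbon steel: T≤10 °C ⇒ hinge +0.150·(-2.7−10) = -1.9050
  sulphur-dioxide contribution → 1.117 μm/a
  chloride contribution → 1.146 μm/a
  ⇒ r_corr(carbon steel) = 2.263 μm/a
ISO 9223 Table 2 (carbon steel): 1.3 < 2.26 ≤ 25 μm/a ⇒ C2

C2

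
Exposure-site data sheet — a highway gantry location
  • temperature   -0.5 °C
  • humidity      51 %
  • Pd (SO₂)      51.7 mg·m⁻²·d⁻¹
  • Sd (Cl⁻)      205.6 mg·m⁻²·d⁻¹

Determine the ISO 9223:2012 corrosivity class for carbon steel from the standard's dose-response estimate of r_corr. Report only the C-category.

carbon steel: f(T) = +0.150·(T−10) [T≤10 °C] = -1.5750
  SO₂ term: 1.77·51.7^0.52·exp(0.02·51-1.5750) = 7.906
  Sd branch = 0.102·Sd^0.62·e^(0.033·RH+0.04·T) = 14.62 μm/a
  r_corr = 7.906 + 14.62 = 22.52 μm/a
Category bounds: 1.3…25 μm/a bracket r_corr ⇒ C2

C2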